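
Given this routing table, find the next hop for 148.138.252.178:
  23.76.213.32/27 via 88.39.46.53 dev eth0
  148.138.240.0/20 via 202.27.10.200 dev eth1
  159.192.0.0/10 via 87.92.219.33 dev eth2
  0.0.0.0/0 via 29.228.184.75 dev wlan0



Longest prefix match for 148.138.252.178:
  /27 23.76.213.32: no
  /20 148.138.240.0: MATCH
  /10 159.192.0.0: no
  /0 0.0.0.0: MATCH
Selected: next-hop 202.27.10.200 via eth1 (matched /20)


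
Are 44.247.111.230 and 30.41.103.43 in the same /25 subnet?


Mask: 255.255.255.128
44.247.111.230 AND mask = 44.247.111.128
30.41.103.43 AND mask = 30.41.103.0
No, different subnets (44.247.111.128 vs 30.41.103.0)


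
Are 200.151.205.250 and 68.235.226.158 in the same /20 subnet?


Mask: 255.255.240.0
200.151.205.250 AND mask = 200.151.192.0
68.235.226.158 AND mask = 68.235.224.0
No, different subnets (200.151.192.0 vs 68.235.224.0)


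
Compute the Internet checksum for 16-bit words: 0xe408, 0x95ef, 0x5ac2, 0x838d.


Sum all words (with carry folding):
+ 0xe408 = 0xe408
+ 0x95ef = 0x79f8
+ 0x5ac2 = 0xd4ba
+ 0x838d = 0x5848
One's complement: ~0x5848
Checksum = 0xa7b7


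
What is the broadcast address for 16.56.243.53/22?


Network: 16.56.240.0/22
Host bits = 10
Set all host bits to 1:
Broadcast: 16.56.243.255


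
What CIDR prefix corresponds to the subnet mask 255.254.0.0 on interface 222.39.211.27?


Binary: 11111111.11111110.00000000.00000000
Count leading 1s
Prefix: /15


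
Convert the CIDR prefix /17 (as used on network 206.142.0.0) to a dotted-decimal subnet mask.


/17 means 17 network bits, 15 host bits
Binary: 11111111111111111000000000000000
Mask: 255.255.128.0


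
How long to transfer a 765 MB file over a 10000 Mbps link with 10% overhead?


Effective throughput = 10000 * (1 - 10/100) = 9000 Mbps
File size in Mb = 765 * 8 = 6120 Mb
Time = 6120 / 9000
Time = 0.68 seconds


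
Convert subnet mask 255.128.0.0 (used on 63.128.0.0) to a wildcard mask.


Subnet mask: 255.128.0.0
Wildcard = 255.255.255.255 - subnet mask
255 - 255 = 0
255 - 128 = 127
255 - 0 = 255
255 - 0 = 255
Wildcard: 0.127.255.255


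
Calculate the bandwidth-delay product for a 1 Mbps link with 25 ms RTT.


BDP = bandwidth * RTT
= 1 Mbps * 25 ms
= 1 * 1e6 * 25 / 1000 bits
= 25000 bits
= 3125 bytes
= 3.0518 KB
BDP = 25000 bits (3125 bytes)


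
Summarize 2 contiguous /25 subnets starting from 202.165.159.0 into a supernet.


Original prefix: /25
Number of subnets: 2 = 2^1
New prefix = 25 - 1 = 24
Supernet: 202.165.159.0/24


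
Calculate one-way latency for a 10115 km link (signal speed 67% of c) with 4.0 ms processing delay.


Speed = 0.67 * 3e5 km/s = 201000 km/s
Propagation delay = 10115 / 201000 = 0.0503 s = 50.3234 ms
Processing delay = 4.0 ms
Total one-way latency = 54.3234 ms


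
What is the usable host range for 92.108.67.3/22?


Network: 92.108.64.0
Broadcast: 92.108.67.255
First usable = network + 1
Last usable = broadcast - 1
Range: 92.108.64.1 to 92.108.67.254


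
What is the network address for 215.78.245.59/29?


IP:   11010111.01001110.11110101.00111011
Mask: 11111111.11111111.11111111.11111000
AND operation:
Net:  11010111.01001110.11110101.00111000
Network: 215.78.245.56/29


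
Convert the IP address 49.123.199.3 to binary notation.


49 = 00110001
123 = 01111011
199 = 11000111
3 = 00000011
Binary: 00110001.01111011.11000111.00000011


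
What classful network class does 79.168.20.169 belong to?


First octet: 79
Binary: 01001111
0xxxxxxx -> Class A (1-126)
Class A, default mask 255.0.0.0 (/8)


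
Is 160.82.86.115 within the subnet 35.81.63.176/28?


Subnet network: 35.81.63.176
Test IP AND mask: 160.82.86.112
No, 160.82.86.115 is not in 35.81.63.176/28


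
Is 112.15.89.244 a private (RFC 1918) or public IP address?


RFC 1918 private ranges:
  10.0.0.0/8 (10.0.0.0 - 10.255.255.255)
  172.16.0.0/12 (172.16.0.0 - 172.31.255.255)
  192.168.0.0/16 (192.168.0.0 - 192.168.255.255)
Public (not in any RFC 1918 range)


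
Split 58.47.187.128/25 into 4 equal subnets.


New prefix = 25 + 2 = 27
Each subnet has 32 addresses
  58.47.187.128/27
  58.47.187.160/27
  58.47.187.192/27
  58.47.187.224/27
Subnets: 58.47.187.128/27, 58.47.187.160/27, 58.47.187.192/27, 58.47.187.224/27


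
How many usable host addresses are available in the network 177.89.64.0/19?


Host bits = 32 - 19 = 13
Total addresses = 2^13 = 8192
Usable = total - 2 (network and broadcast)
Usable hosts: 8190


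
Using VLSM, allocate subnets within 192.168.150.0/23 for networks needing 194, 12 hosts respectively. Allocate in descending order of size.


194 hosts -> /24 (254 usable): 192.168.150.0/24
12 hosts -> /28 (14 usable): 192.168.151.0/28
Allocation: 192.168.150.0/24 (194 hosts, 254 usable); 192.168.151.0/28 (12 hosts, 14 usable)


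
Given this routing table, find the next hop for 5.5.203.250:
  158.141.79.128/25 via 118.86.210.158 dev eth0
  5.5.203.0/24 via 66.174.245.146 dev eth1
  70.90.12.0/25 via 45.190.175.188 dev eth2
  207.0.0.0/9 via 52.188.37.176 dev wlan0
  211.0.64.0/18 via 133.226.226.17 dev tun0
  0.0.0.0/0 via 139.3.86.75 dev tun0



Longest prefix match for 5.5.203.250:
  /25 158.141.79.128: no
  /24 5.5.203.0: MATCH
  /25 70.90.12.0: no
  /9 207.0.0.0: no
  /18 211.0.64.0: no
  /0 0.0.0.0: MATCH
Selected: next-hop 66.174.245.146 via eth1 (matched /24)


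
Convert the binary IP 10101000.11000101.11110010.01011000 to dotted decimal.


10101000 = 168
11000101 = 197
11110010 = 242
01011000 = 88
IP: 168.197.242.88


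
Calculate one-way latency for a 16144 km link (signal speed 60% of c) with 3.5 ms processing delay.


Speed = 0.6 * 3e5 km/s = 180000 km/s
Propagation delay = 16144 / 180000 = 0.0897 s = 89.6889 ms
Processing delay = 3.5 ms
Total one-way latency = 93.1889 ms


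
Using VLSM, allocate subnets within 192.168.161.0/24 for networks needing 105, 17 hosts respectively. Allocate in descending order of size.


105 hosts -> /25 (126 usable): 192.168.161.0/25
17 hosts -> /27 (30 usable): 192.168.161.128/27
Allocation: 192.168.161.0/25 (105 hosts, 126 usable); 192.168.161.128/27 (17 hosts, 30 usable)


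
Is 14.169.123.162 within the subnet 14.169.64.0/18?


Subnet network: 14.169.64.0
Test IP AND mask: 14.169.64.0
Yes, 14.169.123.162 is in 14.169.64.0/18


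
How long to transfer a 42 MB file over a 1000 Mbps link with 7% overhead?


Effective throughput = 1000 * (1 - 7/100) = 930.0 Mbps
File size in Mb = 42 * 8 = 336 Mb
Time = 336 / 930.0
Time = 0.3613 seconds


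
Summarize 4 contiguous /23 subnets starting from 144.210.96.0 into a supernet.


Original prefix: /23
Number of subnets: 4 = 2^2
New prefix = 23 - 2 = 21
Supernet: 144.210.96.0/21


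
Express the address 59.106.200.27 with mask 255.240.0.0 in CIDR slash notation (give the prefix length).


Binary: 11111111.11110000.00000000.00000000
Count leading 1s
Prefix: /12


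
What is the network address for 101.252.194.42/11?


IP:   01100101.11111100.11000010.00101010
Mask: 11111111.11100000.00000000.00000000
AND operation:
Net:  01100101.11100000.00000000.00000000
Network: 101.224.0.0/11


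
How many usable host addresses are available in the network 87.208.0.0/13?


Host bits = 32 - 13 = 19
Total addresses = 2^19 = 524288
Usable = total - 2 (network and broadcast)
Usable hosts: 524286


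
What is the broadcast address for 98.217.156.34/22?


Network: 98.217.156.0/22
Host bits = 10
Set all host bits to 1:
Broadcast: 98.217.159.255


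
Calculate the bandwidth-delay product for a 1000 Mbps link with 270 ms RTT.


BDP = bandwidth * RTT
= 1000 Mbps * 270 ms
= 1000 * 1e6 * 270 / 1000 bits
= 270000000 bits
= 33750000 bytes
= 32958.9844 KB
BDP = 270000000 bits (33750000 bytes)


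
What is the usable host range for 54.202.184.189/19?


Network: 54.202.160.0
Broadcast: 54.202.191.255
First usable = network + 1
Last usable = broadcast - 1
Range: 54.202.160.1 to 54.202.191.254


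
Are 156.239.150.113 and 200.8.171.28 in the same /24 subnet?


Mask: 255.255.255.0
156.239.150.113 AND mask = 156.239.150.0
200.8.171.28 AND mask = 200.8.171.0
No, different subnets (156.239.150.0 vs 200.8.171.0)


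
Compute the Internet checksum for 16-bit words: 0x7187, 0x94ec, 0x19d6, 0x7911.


Sum all words (with carry folding):
+ 0x7187 = 0x7187
+ 0x94ec = 0x0674
+ 0x19d6 = 0x204a
+ 0x7911 = 0x995b
One's complement: ~0x995b
Checksum = 0x66a4


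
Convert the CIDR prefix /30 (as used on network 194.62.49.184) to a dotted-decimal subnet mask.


/30 means 30 network bits, 2 host bits
Binary: 11111111111111111111111111111100
Mask: 255.255.255.252


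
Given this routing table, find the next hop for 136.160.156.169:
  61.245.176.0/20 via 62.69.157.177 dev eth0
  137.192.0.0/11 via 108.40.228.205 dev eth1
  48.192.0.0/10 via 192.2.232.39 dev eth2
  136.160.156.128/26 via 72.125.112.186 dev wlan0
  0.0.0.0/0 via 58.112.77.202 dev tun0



Longest prefix match for 136.160.156.169:
  /20 61.245.176.0: no
  /11 137.192.0.0: no
  /10 48.192.0.0: no
  /26 136.160.156.128: MATCH
  /0 0.0.0.0: MATCH
Selected: next-hop 72.125.112.186 via wlan0 (matched /26)


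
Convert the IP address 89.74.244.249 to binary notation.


89 = 01011001
74 = 01001010
244 = 11110100
249 = 11111001
Binary: 01011001.01001010.11110100.11111001


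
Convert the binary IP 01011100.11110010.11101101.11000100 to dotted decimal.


01011100 = 92
11110010 = 242
11101101 = 237
11000100 = 196
IP: 92.242.237.196


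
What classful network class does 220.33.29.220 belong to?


First octet: 220
Binary: 11011100
110xxxxx -> Class C (192-223)
Class C, default mask 255.255.255.0 (/24)


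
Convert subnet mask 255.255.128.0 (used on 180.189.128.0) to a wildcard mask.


Subnet mask: 255.255.128.0
Wildcard = 255.255.255.255 - subnet mask
255 - 255 = 0
255 - 255 = 0
255 - 128 = 127
255 - 0 = 255
Wildcard: 0.0.127.255


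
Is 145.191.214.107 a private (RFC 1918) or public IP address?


RFC 1918 private ranges:
  10.0.0.0/8 (10.0.0.0 - 10.255.255.255)
  172.16.0.0/12 (172.16.0.0 - 172.31.255.255)
  192.168.0.0/16 (192.168.0.0 - 192.168.255.255)
Public (not in any RFC 1918 range)


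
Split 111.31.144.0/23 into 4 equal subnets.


New prefix = 23 + 2 = 25
Each subnet has 128 addresses
  111.31.144.0/25
  111.31.144.128/25
  111.31.145.0/25
  111.31.145.128/25
Subnets: 111.31.144.0/25, 111.31.144.128/25, 111.31.145.0/25, 111.31.145.128/25


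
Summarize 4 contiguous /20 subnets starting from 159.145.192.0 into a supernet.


Original prefix: /20
Number of subnets: 4 = 2^2
New prefix = 20 - 2 = 18
Supernet: 159.145.192.0/18


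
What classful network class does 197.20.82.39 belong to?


First octet: 197
Binary: 11000101
110xxxxx -> Class C (192-223)
Class C, default mask 255.255.255.0 (/24)


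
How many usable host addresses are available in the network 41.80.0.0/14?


Host bits = 32 - 14 = 18
Total addresses = 2^18 = 262144
Usable = total - 2 (network and broadcast)
Usable hosts: 262142


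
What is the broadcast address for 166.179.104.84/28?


Network: 166.179.104.80/28
Host bits = 4
Set all host bits to 1:
Broadcast: 166.179.104.95


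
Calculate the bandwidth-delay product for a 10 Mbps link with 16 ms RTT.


BDP = bandwidth * RTT
= 10 Mbps * 16 ms
= 10 * 1e6 * 16 / 1000 bits
= 160000 bits
= 20000 bytes
= 19.5312 KB
BDP = 160000 bits (20000 bytes)


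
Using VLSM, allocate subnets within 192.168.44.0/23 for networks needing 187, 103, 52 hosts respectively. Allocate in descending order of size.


187 hosts -> /24 (254 usable): 192.168.44.0/24
103 hosts -> /25 (126 usable): 192.168.45.0/25
52 hosts -> /26 (62 usable): 192.168.45.128/26
Allocation: 192.168.44.0/24 (187 hosts, 254 usable); 192.168.45.0/25 (103 hosts, 126 usable); 192.168.45.128/26 (52 hosts, 62 usable)


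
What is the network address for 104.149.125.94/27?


IP:   01101000.10010101.01111101.01011110
Mask: 11111111.11111111.11111111.11100000
AND operation:
Net:  01101000.10010101.01111101.01000000
Network: 104.149.125.64/27


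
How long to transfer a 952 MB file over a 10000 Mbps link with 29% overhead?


Effective throughput = 10000 * (1 - 29/100) = 7100 Mbps
File size in Mb = 952 * 8 = 7616 Mb
Time = 7616 / 7100
Time = 1.0727 seconds


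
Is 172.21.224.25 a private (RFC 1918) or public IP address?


RFC 1918 private ranges:
  10.0.0.0/8 (10.0.0.0 - 10.255.255.255)
  172.16.0.0/12 (172.16.0.0 - 172.31.255.255)
  192.168.0.0/16 (192.168.0.0 - 192.168.255.255)
Private (in 172.16.0.0/12)


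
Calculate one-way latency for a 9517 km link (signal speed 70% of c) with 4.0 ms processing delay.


Speed = 0.7 * 3e5 km/s = 210000 km/s
Propagation delay = 9517 / 210000 = 0.0453 s = 45.319 ms
Processing delay = 4.0 ms
Total one-way latency = 49.319 ms


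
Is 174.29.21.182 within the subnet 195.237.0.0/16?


Subnet network: 195.237.0.0
Test IP AND mask: 174.29.0.0
No, 174.29.21.182 is not in 195.237.0.0/16


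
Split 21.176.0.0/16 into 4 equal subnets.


New prefix = 16 + 2 = 18
Each subnet has 16384 addresses
  21.176.0.0/18
  21.176.64.0/18
  21.176.128.0/18
  21.176.192.0/18
Subnets: 21.176.0.0/18, 21.176.64.0/18, 21.176.128.0/18, 21.176.192.0/18


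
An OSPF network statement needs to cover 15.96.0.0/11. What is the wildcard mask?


Subnet mask: 255.224.0.0
Wildcard = 255.255.255.255 - subnet mask
255 - 255 = 0
255 - 224 = 31
255 - 0 = 255
255 - 0 = 255
Wildcard: 0.31.255.255


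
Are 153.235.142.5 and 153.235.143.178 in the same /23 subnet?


Mask: 255.255.254.0
153.235.142.5 AND mask = 153.235.142.0
153.235.143.178 AND mask = 153.235.142.0
Yes, same subnet (153.235.142.0)


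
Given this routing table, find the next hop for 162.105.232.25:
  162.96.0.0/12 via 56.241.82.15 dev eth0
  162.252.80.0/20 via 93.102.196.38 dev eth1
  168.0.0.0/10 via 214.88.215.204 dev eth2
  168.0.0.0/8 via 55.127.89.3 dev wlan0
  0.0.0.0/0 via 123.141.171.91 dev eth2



Longest prefix match for 162.105.232.25:
  /12 162.96.0.0: MATCH
  /20 162.252.80.0: no
  /10 168.0.0.0: no
  /8 168.0.0.0: no
  /0 0.0.0.0: MATCH
Selected: next-hop 56.241.82.15 via eth0 (matched /12)


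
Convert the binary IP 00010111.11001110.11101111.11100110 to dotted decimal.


00010111 = 23
11001110 = 206
11101111 = 239
11100110 = 230
IP: 23.206.239.230


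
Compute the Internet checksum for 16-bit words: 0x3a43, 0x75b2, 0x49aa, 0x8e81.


Sum all words (with carry folding):
+ 0x3a43 = 0x3a43
+ 0x75b2 = 0xaff5
+ 0x49aa = 0xf99f
+ 0x8e81 = 0x8821
One's complement: ~0x8821
Checksum = 0x77de


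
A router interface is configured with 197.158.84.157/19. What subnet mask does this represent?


/19 means 19 network bits, 13 host bits
Binary: 11111111111111111110000000000000
Mask: 255.255.224.0


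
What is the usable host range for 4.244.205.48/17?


Network: 4.244.128.0
Broadcast: 4.244.255.255
First usable = network + 1
Last usable = broadcast - 1
Range: 4.244.128.1 to 4.244.255.254


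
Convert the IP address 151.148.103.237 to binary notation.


151 = 10010111
148 = 10010100
103 = 01100111
237 = 11101101
Binary: 10010111.10010100.01100111.11101101


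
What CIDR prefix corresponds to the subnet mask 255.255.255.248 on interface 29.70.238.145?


Binary: 11111111.11111111.11111111.11111000
Count leading 1s
Prefix: /29


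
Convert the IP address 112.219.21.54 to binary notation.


112 = 01110000
219 = 11011011
21 = 00010101
54 = 00110110
Binary: 01110000.11011011.00010101.00110110


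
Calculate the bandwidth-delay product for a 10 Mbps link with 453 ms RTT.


BDP = bandwidth * RTT
= 10 Mbps * 453 ms
= 10 * 1e6 * 453 / 1000 bits
= 4530000 bits
= 566250 bytes
= 552.9785 KB
BDP = 4530000 bits (566250 bytes)


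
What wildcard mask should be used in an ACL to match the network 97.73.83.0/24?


Subnet mask: 255.255.255.0
Wildcard = 255.255.255.255 - subnet mask
255 - 255 = 0
255 - 255 = 0
255 - 255 = 0
255 - 0 = 255
Wildcard: 0.0.0.255


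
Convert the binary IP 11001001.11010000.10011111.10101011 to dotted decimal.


11001001 = 201
11010000 = 208
10011111 = 159
10101011 = 171
IP: 201.208.159.171


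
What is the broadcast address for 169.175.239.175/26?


Network: 169.175.239.128/26
Host bits = 6
Set all host bits to 1:
Broadcast: 169.175.239.191


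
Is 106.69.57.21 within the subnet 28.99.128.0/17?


Subnet network: 28.99.128.0
Test IP AND mask: 106.69.0.0
No, 106.69.57.21 is not in 28.99.128.0/17


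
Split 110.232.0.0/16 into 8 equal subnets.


New prefix = 16 + 3 = 19
Each subnet has 8192 addresses
  110.232.0.0/19
  110.232.32.0/19
  110.232.64.0/19
  110.232.96.0/19
  110.232.128.0/19
  110.232.160.0/19
  110.232.192.0/19
  110.232.224.0/19
Subnets: 110.232.0.0/19, 110.232.32.0/19, 110.232.64.0/19, 110.232.96.0/19, 110.232.128.0/19, 110.232.160.0/19, 110.232.192.0/19, 110.232.224.0/19


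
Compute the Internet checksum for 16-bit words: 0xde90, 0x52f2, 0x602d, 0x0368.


Sum all words (with carry folding):
+ 0xde90 = 0xde90
+ 0x52f2 = 0x3183
+ 0x602d = 0x91b0
+ 0x0368 = 0x9518
One's complement: ~0x9518
Checksum = 0x6ae7


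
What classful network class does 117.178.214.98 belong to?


First octet: 117
Binary: 01110101
0xxxxxxx -> Class A (1-126)
Class A, default mask 255.0.0.0 (/8)


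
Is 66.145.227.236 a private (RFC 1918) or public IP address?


RFC 1918 private ranges:
  10.0.0.0/8 (10.0.0.0 - 10.255.255.255)
  172.16.0.0/12 (172.16.0.0 - 172.31.255.255)
  192.168.0.0/16 (192.168.0.0 - 192.168.255.255)
Public (not in any RFC 1918 range)


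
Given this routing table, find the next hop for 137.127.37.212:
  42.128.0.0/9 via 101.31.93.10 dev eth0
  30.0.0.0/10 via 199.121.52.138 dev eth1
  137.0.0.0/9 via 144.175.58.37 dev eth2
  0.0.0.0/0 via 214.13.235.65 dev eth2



Longest prefix match for 137.127.37.212:
  /9 42.128.0.0: no
  /10 30.0.0.0: no
  /9 137.0.0.0: MATCH
  /0 0.0.0.0: MATCH
Selected: next-hop 144.175.58.37 via eth2 (matched /9)


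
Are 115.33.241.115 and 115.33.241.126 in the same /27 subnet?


Mask: 255.255.255.224
115.33.241.115 AND mask = 115.33.241.96
115.33.241.126 AND mask = 115.33.241.96
Yes, same subnet (115.33.241.96)


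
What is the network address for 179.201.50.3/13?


IP:   10110011.11001001.00110010.00000011
Mask: 11111111.11111000.00000000.00000000
AND operation:
Net:  10110011.11001000.00000000.00000000
Network: 179.200.0.0/13


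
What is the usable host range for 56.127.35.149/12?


Network: 56.112.0.0
Broadcast: 56.127.255.255
First usable = network + 1
Last usable = broadcast - 1
Range: 56.112.0.1 to 56.127.255.254


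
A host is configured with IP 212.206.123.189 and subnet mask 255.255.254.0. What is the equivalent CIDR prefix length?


Binary: 11111111.11111111.11111110.00000000
Count leading 1s
Prefix: /23


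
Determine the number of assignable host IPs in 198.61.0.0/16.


Host bits = 32 - 16 = 16
Total addresses = 2^16 = 65536
Usable = total - 2 (network and broadcast)
Usable hosts: 65534


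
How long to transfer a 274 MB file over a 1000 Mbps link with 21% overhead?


Effective throughput = 1000 * (1 - 21/100) = 790 Mbps
File size in Mb = 274 * 8 = 2192 Mb
Time = 2192 / 790
Time = 2.7747 seconds


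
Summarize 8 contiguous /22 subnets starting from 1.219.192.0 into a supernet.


Original prefix: /22
Number of subnets: 8 = 2^3
New prefix = 22 - 3 = 19
Supernet: 1.219.192.0/19


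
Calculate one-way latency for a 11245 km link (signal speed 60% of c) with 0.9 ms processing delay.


Speed = 0.6 * 3e5 km/s = 180000 km/s
Propagation delay = 11245 / 180000 = 0.0625 s = 62.4722 ms
Processing delay = 0.9 ms
Total one-way latency = 63.3722 ms


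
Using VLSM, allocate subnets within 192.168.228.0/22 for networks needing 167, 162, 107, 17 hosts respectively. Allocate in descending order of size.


167 hosts -> /24 (254 usable): 192.168.228.0/24
162 hosts -> /24 (254 usable): 192.168.229.0/24
107 hosts -> /25 (126 usable): 192.168.230.0/25
17 hosts -> /27 (30 usable): 192.168.230.128/27
Allocation: 192.168.228.0/24 (167 hosts, 254 usable); 192.168.229.0/24 (162 hosts, 254 usable); 192.168.230.0/25 (107 hosts, 126 usable); 192.168.230.128/27 (17 hosts, 30 usable)


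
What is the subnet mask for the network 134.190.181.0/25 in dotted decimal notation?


/25 means 25 network bits, 7 host bits
Binary: 11111111111111111111111110000000
Mask: 255.255.255.128


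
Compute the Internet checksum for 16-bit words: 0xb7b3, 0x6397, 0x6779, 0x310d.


Sum all words (with carry folding):
+ 0xb7b3 = 0xb7b3
+ 0x6397 = 0x1b4b
+ 0x6779 = 0x82c4
+ 0x310d = 0xb3d1
One's complement: ~0xb3d1
Checksum = 0x4c2e


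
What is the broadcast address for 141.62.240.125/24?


Network: 141.62.240.0/24
Host bits = 8
Set all host bits to 1:
Broadcast: 141.62.240.255


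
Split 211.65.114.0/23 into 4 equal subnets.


New prefix = 23 + 2 = 25
Each subnet has 128 addresses
  211.65.114.0/25
  211.65.114.128/25
  211.65.115.0/25
  211.65.115.128/25
Subnets: 211.65.114.0/25, 211.65.114.128/25, 211.65.115.0/25, 211.65.115.128/25


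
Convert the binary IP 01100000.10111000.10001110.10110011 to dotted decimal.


01100000 = 96
10111000 = 184
10001110 = 142
10110011 = 179
IP: 96.184.142.179


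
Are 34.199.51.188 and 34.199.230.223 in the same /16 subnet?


Mask: 255.255.0.0
34.199.51.188 AND mask = 34.199.0.0
34.199.230.223 AND mask = 34.199.0.0
Yes, same subnet (34.199.0.0)


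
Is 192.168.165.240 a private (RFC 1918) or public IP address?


RFC 1918 private ranges:
  10.0.0.0/8 (10.0.0.0 - 10.255.255.255)
  172.16.0.0/12 (172.16.0.0 - 172.31.255.255)
  192.168.0.0/16 (192.168.0.0 - 192.168.255.255)
Private (in 192.168.0.0/16)


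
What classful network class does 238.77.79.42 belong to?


First octet: 238
Binary: 11101110
1110xxxx -> Class D (224-239)
Class D (multicast), default mask N/A


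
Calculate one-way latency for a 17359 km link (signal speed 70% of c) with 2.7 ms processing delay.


Speed = 0.7 * 3e5 km/s = 210000 km/s
Propagation delay = 17359 / 210000 = 0.0827 s = 82.6619 ms
Processing delay = 2.7 ms
Total one-way latency = 85.3619 ms


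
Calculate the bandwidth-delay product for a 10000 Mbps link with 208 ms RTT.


BDP = bandwidth * RTT
= 10000 Mbps * 208 ms
= 10000 * 1e6 * 208 / 1000 bits
= 2080000000 bits
= 260000000 bytes
= 253906.25 KB
BDP = 2080000000 bits (260000000 bytes)


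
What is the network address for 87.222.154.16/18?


IP:   01010111.11011110.10011010.00010000
Mask: 11111111.11111111.11000000.00000000
AND operation:
Net:  01010111.11011110.10000000.00000000
Network: 87.222.128.0/18


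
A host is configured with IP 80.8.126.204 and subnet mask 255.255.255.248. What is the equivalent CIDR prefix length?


Binary: 11111111.11111111.11111111.11111000
Count leading 1s
Prefix: /29


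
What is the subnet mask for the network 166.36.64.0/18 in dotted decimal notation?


/18 means 18 network bits, 14 host bits
Binary: 11111111111111111100000000000000
Mask: 255.255.192.0


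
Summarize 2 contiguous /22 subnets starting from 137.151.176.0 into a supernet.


Original prefix: /22
Number of subnets: 2 = 2^1
New prefix = 22 - 1 = 21
Supernet: 137.151.176.0/21


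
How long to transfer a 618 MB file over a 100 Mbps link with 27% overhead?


Effective throughput = 100 * (1 - 27/100) = 73 Mbps
File size in Mb = 618 * 8 = 4944 Mb
Time = 4944 / 73
Time = 67.726 seconds


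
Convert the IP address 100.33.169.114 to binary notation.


100 = 01100100
33 = 00100001
169 = 10101001
114 = 01110010
Binary: 01100100.00100001.10101001.01110010


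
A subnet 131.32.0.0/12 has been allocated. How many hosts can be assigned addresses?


Host bits = 32 - 12 = 20
Total addresses = 2^20 = 1048576
Usable = total - 2 (network and broadcast)
Usable hosts: 1048574


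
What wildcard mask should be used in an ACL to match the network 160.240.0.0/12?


Subnet mask: 255.240.0.0
Wildcard = 255.255.255.255 - subnet mask
255 - 255 = 0
255 - 240 = 15
255 - 0 = 255
255 - 0 = 255
Wildcard: 0.15.255.255


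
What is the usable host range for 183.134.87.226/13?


Network: 183.128.0.0
Broadcast: 183.135.255.255
First usable = network + 1
Last usable = broadcast - 1
Range: 183.128.0.1 to 183.135.255.254


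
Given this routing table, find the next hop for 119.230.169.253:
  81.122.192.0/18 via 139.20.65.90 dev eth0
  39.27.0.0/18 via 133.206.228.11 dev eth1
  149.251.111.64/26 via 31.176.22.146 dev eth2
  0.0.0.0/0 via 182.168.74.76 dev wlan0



Longest prefix match for 119.230.169.253:
  /18 81.122.192.0: no
  /18 39.27.0.0: no
  /26 149.251.111.64: no
  /0 0.0.0.0: MATCH
Selected: next-hop 182.168.74.76 via wlan0 (matched /0)


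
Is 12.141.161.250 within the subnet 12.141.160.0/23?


Subnet network: 12.141.160.0
Test IP AND mask: 12.141.160.0
Yes, 12.141.161.250 is in 12.141.160.0/23


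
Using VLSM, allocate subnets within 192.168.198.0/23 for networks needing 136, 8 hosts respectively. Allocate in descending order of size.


136 hosts -> /24 (254 usable): 192.168.198.0/24
8 hosts -> /28 (14 usable): 192.168.199.0/28
Allocation: 192.168.198.0/24 (136 hosts, 254 usable); 192.168.199.0/28 (8 hosts, 14 usable)


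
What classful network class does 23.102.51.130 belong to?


First octet: 23
Binary: 00010111
0xxxxxxx -> Class A (1-126)
Class A, default mask 255.0.0.0 (/8)


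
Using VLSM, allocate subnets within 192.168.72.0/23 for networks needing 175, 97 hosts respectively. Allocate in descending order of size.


175 hosts -> /24 (254 usable): 192.168.72.0/24
97 hosts -> /25 (126 usable): 192.168.73.0/25
Allocation: 192.168.72.0/24 (175 hosts, 254 usable); 192.168.73.0/25 (97 hosts, 126 usable)


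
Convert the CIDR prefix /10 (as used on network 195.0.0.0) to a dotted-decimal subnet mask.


/10 means 10 network bits, 22 host bits
Binary: 11111111110000000000000000000000
Mask: 255.192.0.0


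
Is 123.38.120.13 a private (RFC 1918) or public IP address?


RFC 1918 private ranges:
  10.0.0.0/8 (10.0.0.0 - 10.255.255.255)
  172.16.0.0/12 (172.16.0.0 - 172.31.255.255)
  192.168.0.0/16 (192.168.0.0 - 192.168.255.255)
Public (not in any RFC 1918 range)


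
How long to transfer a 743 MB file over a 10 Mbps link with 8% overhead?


Effective throughput = 10 * (1 - 8/100) = 9.2 Mbps
File size in Mb = 743 * 8 = 5944 Mb
Time = 5944 / 9.2
Time = 646.087 seconds


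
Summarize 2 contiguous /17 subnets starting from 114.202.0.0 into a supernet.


Original prefix: /17
Number of subnets: 2 = 2^1
New prefix = 17 - 1 = 16
Supernet: 114.202.0.0/16


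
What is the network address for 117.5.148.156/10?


IP:   01110101.00000101.10010100.10011100
Mask: 11111111.11000000.00000000.00000000
AND operation:
Net:  01110101.00000000.00000000.00000000
Network: 117.0.0.0/10


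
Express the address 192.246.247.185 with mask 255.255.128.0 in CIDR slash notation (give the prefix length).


Binary: 11111111.11111111.10000000.00000000
Count leading 1s
Prefix: /17


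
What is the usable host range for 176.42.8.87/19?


Network: 176.42.0.0
Broadcast: 176.42.31.255
First usable = network + 1
Last usable = broadcast - 1
Range: 176.42.0.1 to 176.42.31.254


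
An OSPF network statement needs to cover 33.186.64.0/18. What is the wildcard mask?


Subnet mask: 255.255.192.0
Wildcard = 255.255.255.255 - subnet mask
255 - 255 = 0
255 - 255 = 0
255 - 192 = 63
255 - 0 = 255
Wildcard: 0.0.63.255


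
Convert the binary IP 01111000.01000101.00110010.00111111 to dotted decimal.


01111000 = 120
01000101 = 69
00110010 = 50
00111111 = 63
IP: 120.69.50.63


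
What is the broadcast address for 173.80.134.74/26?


Network: 173.80.134.64/26
Host bits = 6
Set all host bits to 1:
Broadcast: 173.80.134.127


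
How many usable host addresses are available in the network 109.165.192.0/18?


Host bits = 32 - 18 = 14
Total addresses = 2^14 = 16384
Usable = total - 2 (network and broadcast)
Usable hosts: 16382


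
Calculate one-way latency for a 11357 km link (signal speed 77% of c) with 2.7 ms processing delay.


Speed = 0.77 * 3e5 km/s = 231000 km/s
Propagation delay = 11357 / 231000 = 0.0492 s = 49.1645 ms
Processing delay = 2.7 ms
Total one-way latency = 51.8645 ms


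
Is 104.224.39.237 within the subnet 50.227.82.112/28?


Subnet network: 50.227.82.112
Test IP AND mask: 104.224.39.224
No, 104.224.39.237 is not in 50.227.82.112/28


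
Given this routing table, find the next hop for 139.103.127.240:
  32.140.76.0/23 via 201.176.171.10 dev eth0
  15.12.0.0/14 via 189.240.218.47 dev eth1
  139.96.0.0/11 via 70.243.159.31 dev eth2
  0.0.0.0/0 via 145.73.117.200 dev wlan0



Longest prefix match for 139.103.127.240:
  /23 32.140.76.0: no
  /14 15.12.0.0: no
  /11 139.96.0.0: MATCH
  /0 0.0.0.0: MATCH
Selected: next-hop 70.243.159.31 via eth2 (matched /11)


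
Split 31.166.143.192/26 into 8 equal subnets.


New prefix = 26 + 3 = 29
Each subnet has 8 addresses
  31.166.143.192/29
  31.166.143.200/29
  31.166.143.208/29
  31.166.143.216/29
  31.166.143.224/29
  31.166.143.232/29
  31.166.143.240/29
  31.166.143.248/29
Subnets: 31.166.143.192/29, 31.166.143.200/29, 31.166.143.208/29, 31.166.143.216/29, 31.166.143.224/29, 31.166.143.232/29, 31.166.143.240/29, 31.166.143.248/29


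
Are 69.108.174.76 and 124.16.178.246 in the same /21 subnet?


Mask: 255.255.248.0
69.108.174.76 AND mask = 69.108.168.0
124.16.178.246 AND mask = 124.16.176.0
No, different subnets (69.108.168.0 vs 124.16.176.0)


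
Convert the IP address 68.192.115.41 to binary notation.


68 = 01000100
192 = 11000000
115 = 01110011
41 = 00101001
Binary: 01000100.11000000.01110011.00101001


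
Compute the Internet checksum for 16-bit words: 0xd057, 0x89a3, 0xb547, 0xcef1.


Sum all words (with carry folding):
+ 0xd057 = 0xd057
+ 0x89a3 = 0x59fb
+ 0xb547 = 0x0f43
+ 0xcef1 = 0xde34
One's complement: ~0xde34
Checksum = 0x21cb


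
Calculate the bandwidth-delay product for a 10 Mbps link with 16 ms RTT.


BDP = bandwidth * RTT
= 10 Mbps * 16 ms
= 10 * 1e6 * 16 / 1000 bits
= 160000 bits
= 20000 bytes
= 19.5312 KB
BDP = 160000 bits (20000 bytes)


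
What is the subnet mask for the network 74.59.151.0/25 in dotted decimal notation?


/25 means 25 network bits, 7 host bits
Binary: 11111111111111111111111110000000
Mask: 255.255.255.128


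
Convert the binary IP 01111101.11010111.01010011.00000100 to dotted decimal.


01111101 = 125
11010111 = 215
01010011 = 83
00000100 = 4
IP: 125.215.83.4


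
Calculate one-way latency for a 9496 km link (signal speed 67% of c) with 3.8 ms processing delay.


Speed = 0.67 * 3e5 km/s = 201000 km/s
Propagation delay = 9496 / 201000 = 0.0472 s = 47.2438 ms
Processing delay = 3.8 ms
Total one-way latency = 51.0438 ms


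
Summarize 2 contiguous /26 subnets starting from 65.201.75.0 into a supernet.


Original prefix: /26
Number of subnets: 2 = 2^1
New prefix = 26 - 1 = 25
Supernet: 65.201.75.0/25


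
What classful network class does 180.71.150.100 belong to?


First octet: 180
Binary: 10110100
10xxxxxx -> Class B (128-191)
Class B, default mask 255.255.0.0 (/16)


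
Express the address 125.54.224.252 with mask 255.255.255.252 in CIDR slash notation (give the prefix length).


Binary: 11111111.11111111.11111111.11111100
Count leading 1s
Prefix: /30


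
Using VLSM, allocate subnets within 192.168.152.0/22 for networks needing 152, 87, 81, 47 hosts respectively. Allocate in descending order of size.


152 hosts -> /24 (254 usable): 192.168.152.0/24
87 hosts -> /25 (126 usable): 192.168.153.0/25
81 hosts -> /25 (126 usable): 192.168.153.128/25
47 hosts -> /26 (62 usable): 192.168.154.0/26
Allocation: 192.168.152.0/24 (152 hosts, 254 usable); 192.168.153.0/25 (87 hosts, 126 usable); 192.168.153.128/25 (81 hosts, 126 usable); 192.168.154.0/26 (47 hosts, 62 usable)


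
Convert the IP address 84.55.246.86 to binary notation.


84 = 01010100
55 = 00110111
246 = 11110110
86 = 01010110
Binary: 01010100.00110111.11110110.01010110


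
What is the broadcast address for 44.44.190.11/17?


Network: 44.44.128.0/17
Host bits = 15
Set all host bits to 1:
Broadcast: 44.44.255.255


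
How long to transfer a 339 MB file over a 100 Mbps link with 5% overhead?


Effective throughput = 100 * (1 - 5/100) = 95 Mbps
File size in Mb = 339 * 8 = 2712 Mb
Time = 2712 / 95
Time = 28.5474 seconds


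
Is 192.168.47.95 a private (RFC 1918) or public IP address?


RFC 1918 private ranges:
  10.0.0.0/8 (10.0.0.0 - 10.255.255.255)
  172.16.0.0/12 (172.16.0.0 - 172.31.255.255)
  192.168.0.0/16 (192.168.0.0 - 192.168.255.255)
Private (in 192.168.0.0/16)


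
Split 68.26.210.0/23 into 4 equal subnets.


New prefix = 23 + 2 = 25
Each subnet has 128 addresses
  68.26.210.0/25
  68.26.210.128/25
  68.26.211.0/25
  68.26.211.128/25
Subnets: 68.26.210.0/25, 68.26.210.128/25, 68.26.211.0/25, 68.26.211.128/25


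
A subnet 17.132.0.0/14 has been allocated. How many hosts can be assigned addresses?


Host bits = 32 - 14 = 18
Total addresses = 2^18 = 262144
Usable = total - 2 (network and broadcast)
Usable hosts: 262142


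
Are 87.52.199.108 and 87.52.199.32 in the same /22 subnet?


Mask: 255.255.252.0
87.52.199.108 AND mask = 87.52.196.0
87.52.199.32 AND mask = 87.52.196.0
Yes, same subnet (87.52.196.0)


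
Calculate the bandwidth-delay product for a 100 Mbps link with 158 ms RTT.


BDP = bandwidth * RTT
= 100 Mbps * 158 ms
= 100 * 1e6 * 158 / 1000 bits
= 15800000 bits
= 1975000 bytes
= 1928.7109 KB
BDP = 15800000 bits (1975000 bytes)


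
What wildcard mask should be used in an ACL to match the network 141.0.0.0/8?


Subnet mask: 255.0.0.0
Wildcard = 255.255.255.255 - subnet mask
255 - 255 = 0
255 - 0 = 255
255 - 0 = 255
255 - 0 = 255
Wildcard: 0.255.255.255


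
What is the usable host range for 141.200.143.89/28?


Network: 141.200.143.80
Broadcast: 141.200.143.95
First usable = network + 1
Last usable = broadcast - 1
Range: 141.200.143.81 to 141.200.143.94


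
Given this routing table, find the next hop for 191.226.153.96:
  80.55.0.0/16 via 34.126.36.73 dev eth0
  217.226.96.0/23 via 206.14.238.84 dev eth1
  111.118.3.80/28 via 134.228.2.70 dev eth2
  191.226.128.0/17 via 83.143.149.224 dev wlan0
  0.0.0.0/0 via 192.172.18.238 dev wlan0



Longest prefix match for 191.226.153.96:
  /16 80.55.0.0: no
  /23 217.226.96.0: no
  /28 111.118.3.80: no
  /17 191.226.128.0: MATCH
  /0 0.0.0.0: MATCH
Selected: next-hop 83.143.149.224 via wlan0 (matched /17)


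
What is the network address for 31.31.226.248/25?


IP:   00011111.00011111.11100010.11111000
Mask: 11111111.11111111.11111111.10000000
AND operation:
Net:  00011111.00011111.11100010.10000000
Network: 31.31.226.128/25


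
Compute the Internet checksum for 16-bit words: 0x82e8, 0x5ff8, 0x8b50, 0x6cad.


Sum all words (with carry folding):
+ 0x82e8 = 0x82e8
+ 0x5ff8 = 0xe2e0
+ 0x8b50 = 0x6e31
+ 0x6cad = 0xdade
One's complement: ~0xdade
Checksum = 0x2521


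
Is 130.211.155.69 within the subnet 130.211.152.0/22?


Subnet network: 130.211.152.0
Test IP AND mask: 130.211.152.0
Yes, 130.211.155.69 is in 130.211.152.0/22


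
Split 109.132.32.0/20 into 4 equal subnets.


New prefix = 20 + 2 = 22
Each subnet has 1024 addresses
  109.132.32.0/22
  109.132.36.0/22
  109.132.40.0/22
  109.132.44.0/22
Subnets: 109.132.32.0/22, 109.132.36.0/22, 109.132.40.0/22, 109.132.44.0/22


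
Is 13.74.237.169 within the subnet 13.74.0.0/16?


Subnet network: 13.74.0.0
Test IP AND mask: 13.74.0.0
Yes, 13.74.237.169 is in 13.74.0.0/16


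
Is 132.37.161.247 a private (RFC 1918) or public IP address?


RFC 1918 private ranges:
  10.0.0.0/8 (10.0.0.0 - 10.255.255.255)
  172.16.0.0/12 (172.16.0.0 - 172.31.255.255)
  192.168.0.0/16 (192.168.0.0 - 192.168.255.255)
Public (not in any RFC 1918 range)


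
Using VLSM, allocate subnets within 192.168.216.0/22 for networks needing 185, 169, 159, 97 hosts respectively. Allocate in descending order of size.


185 hosts -> /24 (254 usable): 192.168.216.0/24
169 hosts -> /24 (254 usable): 192.168.217.0/24
159 hosts -> /24 (254 usable): 192.168.218.0/24
97 hosts -> /25 (126 usable): 192.168.219.0/25
Allocation: 192.168.216.0/24 (185 hosts, 254 usable); 192.168.217.0/24 (169 hosts, 254 usable); 192.168.218.0/24 (159 hosts, 254 usable); 192.168.219.0/25 (97 hosts, 126 usable)


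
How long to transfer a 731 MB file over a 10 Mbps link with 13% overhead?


Effective throughput = 10 * (1 - 13/100) = 8.7 Mbps
File size in Mb = 731 * 8 = 5848 Mb
Time = 5848 / 8.7
Time = 672.1839 seconds


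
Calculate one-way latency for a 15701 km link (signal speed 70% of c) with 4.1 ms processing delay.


Speed = 0.7 * 3e5 km/s = 210000 km/s
Propagation delay = 15701 / 210000 = 0.0748 s = 74.7667 ms
Processing delay = 4.1 ms
Total one-way latency = 78.8667 ms


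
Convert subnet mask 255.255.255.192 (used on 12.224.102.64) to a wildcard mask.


Subnet mask: 255.255.255.192
Wildcard = 255.255.255.255 - subnet mask
255 - 255 = 0
255 - 255 = 0
255 - 255 = 0
255 - 192 = 63
Wildcard: 0.0.0.63


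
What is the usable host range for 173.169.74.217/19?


Network: 173.169.64.0
Broadcast: 173.169.95.255
First usable = network + 1
Last usable = broadcast - 1
Range: 173.169.64.1 to 173.169.95.254


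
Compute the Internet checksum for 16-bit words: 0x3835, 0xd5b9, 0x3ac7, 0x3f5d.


Sum all words (with carry folding):
+ 0x3835 = 0x3835
+ 0xd5b9 = 0x0def
+ 0x3ac7 = 0x48b6
+ 0x3f5d = 0x8813
One's complement: ~0x8813
Checksum = 0x77ec


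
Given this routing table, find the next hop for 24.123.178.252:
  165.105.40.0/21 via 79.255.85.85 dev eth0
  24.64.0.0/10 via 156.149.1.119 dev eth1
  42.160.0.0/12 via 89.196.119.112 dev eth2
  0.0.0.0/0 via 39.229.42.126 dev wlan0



Longest prefix match for 24.123.178.252:
  /21 165.105.40.0: no
  /10 24.64.0.0: MATCH
  /12 42.160.0.0: no
  /0 0.0.0.0: MATCH
Selected: next-hop 156.149.1.119 via eth1 (matched /10)


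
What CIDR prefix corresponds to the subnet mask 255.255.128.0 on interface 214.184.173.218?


Binary: 11111111.11111111.10000000.00000000
Count leading 1s
Prefix: /17


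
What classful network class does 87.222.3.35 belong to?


First octet: 87
Binary: 01010111
0xxxxxxx -> Class A (1-126)
Class A, default mask 255.0.0.0 (/8)


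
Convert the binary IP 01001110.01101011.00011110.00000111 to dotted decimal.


01001110 = 78
01101011 = 107
00011110 = 30
00000111 = 7
IP: 78.107.30.7


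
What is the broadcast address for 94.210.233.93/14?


Network: 94.208.0.0/14
Host bits = 18
Set all host bits to 1:
Broadcast: 94.211.255.255


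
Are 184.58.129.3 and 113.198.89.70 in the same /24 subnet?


Mask: 255.255.255.0
184.58.129.3 AND mask = 184.58.129.0
113.198.89.70 AND mask = 113.198.89.0
No, different subnets (184.58.129.0 vs 113.198.89.0)


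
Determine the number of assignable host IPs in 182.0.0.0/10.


Host bits = 32 - 10 = 22
Total addresses = 2^22 = 4194304
Usable = total - 2 (network and broadcast)
Usable hosts: 4194302


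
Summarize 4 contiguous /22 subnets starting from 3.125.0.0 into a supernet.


Original prefix: /22
Number of subnets: 4 = 2^2
New prefix = 22 - 2 = 20
Supernet: 3.125.0.0/20


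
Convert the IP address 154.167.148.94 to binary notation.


154 = 10011010
167 = 10100111
148 = 10010100
94 = 01011110
Binary: 10011010.10100111.10010100.01011110


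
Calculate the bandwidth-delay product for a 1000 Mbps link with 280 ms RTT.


BDP = bandwidth * RTT
= 1000 Mbps * 280 ms
= 1000 * 1e6 * 280 / 1000 bits
= 280000000 bits
= 35000000 bytes
= 34179.6875 KB
BDP = 280000000 bits (35000000 bytes)
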